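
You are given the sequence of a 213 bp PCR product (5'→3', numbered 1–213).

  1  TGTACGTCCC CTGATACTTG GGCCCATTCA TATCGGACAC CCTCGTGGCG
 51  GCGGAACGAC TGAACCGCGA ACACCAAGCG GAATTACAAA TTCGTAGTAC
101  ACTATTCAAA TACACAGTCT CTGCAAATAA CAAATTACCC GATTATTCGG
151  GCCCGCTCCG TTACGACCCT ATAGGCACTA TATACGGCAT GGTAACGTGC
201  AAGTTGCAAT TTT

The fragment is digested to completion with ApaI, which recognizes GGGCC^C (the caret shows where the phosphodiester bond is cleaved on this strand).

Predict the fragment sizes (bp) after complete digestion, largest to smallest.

ApaI sites (GGGCCC) start at positions 20, 149.
ApaI cuts after base 5 of each site (before the last base), so after positions 24, 153.
Linear molecule, 2 cuts → 3 fragments:
  1–24 → 24 bp
  25–153 → 129 bp
  154–213 → 60 bp
Sorted largest to smallest: 129, 60, 24 bp.

129, 60, 24 bp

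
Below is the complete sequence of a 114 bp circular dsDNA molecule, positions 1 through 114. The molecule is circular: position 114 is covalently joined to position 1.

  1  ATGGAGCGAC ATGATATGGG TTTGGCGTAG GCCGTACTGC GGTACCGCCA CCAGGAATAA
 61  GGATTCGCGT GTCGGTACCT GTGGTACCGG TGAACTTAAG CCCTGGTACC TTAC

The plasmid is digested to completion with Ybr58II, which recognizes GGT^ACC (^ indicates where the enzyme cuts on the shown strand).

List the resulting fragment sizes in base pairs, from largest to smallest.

Ybr58II sites (GGTACC) start at positions 41, 74, 83, 105.
Ybr58II cuts after base 3 of each site, so after positions 43, 76, 85, 107.
Circular molecule, 4 cuts → 4 fragments:
  44–76 → 33 bp
  77–85 → 9 bp
  86–107 → 22 bp
  108–114 then 1–43 → 7 + 43 = 50 bp
Sorted largest to smallest: 50, 33, 22, 9 bp.

50, 33, 22, 9 bp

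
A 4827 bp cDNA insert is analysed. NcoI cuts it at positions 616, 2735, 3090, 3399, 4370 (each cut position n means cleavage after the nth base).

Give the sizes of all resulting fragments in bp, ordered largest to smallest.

2119, 971, 616, 457, 355, 309 bp

Linear molecule, 5 cuts → 6 fragments:
  616 − 0 = 616 bp
  2735 − 616 = 2119 bp
  3090 − 2735 = 355 bp
  3399 − 3090 = 309 bp
  4370 − 3399 = 971 bp
  4827 − 4370 = 457 bp
Sorted largest to smallest: 2119, 971, 616, 457, 355, 309 bp.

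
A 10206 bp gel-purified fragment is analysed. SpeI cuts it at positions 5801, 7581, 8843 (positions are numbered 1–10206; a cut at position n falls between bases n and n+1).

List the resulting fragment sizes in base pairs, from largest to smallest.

5801, 1780, 1363, 1262 bp

Linear molecule, 3 cuts → 4 fragments:
  5801 − 0 = 5801 bp
  7581 − 5801 = 1780 bp
  8843 − 7581 = 1262 bp
  10206 − 8843 = 1363 bp
Sorted largest to smallest: 5801, 1780, 1363, 1262 bp.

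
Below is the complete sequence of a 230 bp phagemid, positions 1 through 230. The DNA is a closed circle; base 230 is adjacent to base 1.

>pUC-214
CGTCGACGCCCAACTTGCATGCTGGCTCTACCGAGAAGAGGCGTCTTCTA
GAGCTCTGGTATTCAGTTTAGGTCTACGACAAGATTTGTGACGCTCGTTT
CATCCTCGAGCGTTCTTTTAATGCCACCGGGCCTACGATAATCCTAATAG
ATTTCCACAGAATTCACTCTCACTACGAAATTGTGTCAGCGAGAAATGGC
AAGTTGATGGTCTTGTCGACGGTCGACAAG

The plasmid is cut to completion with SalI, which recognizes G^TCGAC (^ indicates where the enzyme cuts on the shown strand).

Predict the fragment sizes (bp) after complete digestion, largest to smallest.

213, 10, 7 bp

SalI sites (GTCGAC) start at positions 2, 215, 222.
SalI cuts after the first base of each site, so after positions 2, 215, 222.
Circular molecule, 3 cuts → 3 fragments:
  3–215 → 213 bp
  216–222 → 7 bp
  223–230 then 1–2 → 8 + 2 = 10 bp
Sorted largest to smallest: 213, 10, 7 bp.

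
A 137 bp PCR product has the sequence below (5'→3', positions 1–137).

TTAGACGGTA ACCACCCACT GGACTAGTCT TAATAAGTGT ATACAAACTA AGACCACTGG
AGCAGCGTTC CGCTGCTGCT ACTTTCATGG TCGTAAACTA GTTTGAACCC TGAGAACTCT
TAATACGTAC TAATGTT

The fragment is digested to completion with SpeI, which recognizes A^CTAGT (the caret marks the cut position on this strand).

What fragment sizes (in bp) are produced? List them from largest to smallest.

74, 40, 23 bp

SpeI sites (ACTAGT) start at positions 23, 97.
SpeI cuts after the first base of each site, so after positions 23, 97.
Linear molecule, 2 cuts → 3 fragments:
  1–23 → 23 bp
  24–97 → 74 bp
  98–137 → 40 bp
Sorted largest to smallest: 74, 40, 23 bp.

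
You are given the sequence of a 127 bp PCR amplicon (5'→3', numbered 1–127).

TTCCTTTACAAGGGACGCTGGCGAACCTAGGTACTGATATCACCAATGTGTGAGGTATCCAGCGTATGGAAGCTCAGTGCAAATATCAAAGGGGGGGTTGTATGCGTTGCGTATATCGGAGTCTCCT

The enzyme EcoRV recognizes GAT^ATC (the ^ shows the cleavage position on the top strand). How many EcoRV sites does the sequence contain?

GATATC occurs starting at position 36.
EcoRV cuts at 1 site.

1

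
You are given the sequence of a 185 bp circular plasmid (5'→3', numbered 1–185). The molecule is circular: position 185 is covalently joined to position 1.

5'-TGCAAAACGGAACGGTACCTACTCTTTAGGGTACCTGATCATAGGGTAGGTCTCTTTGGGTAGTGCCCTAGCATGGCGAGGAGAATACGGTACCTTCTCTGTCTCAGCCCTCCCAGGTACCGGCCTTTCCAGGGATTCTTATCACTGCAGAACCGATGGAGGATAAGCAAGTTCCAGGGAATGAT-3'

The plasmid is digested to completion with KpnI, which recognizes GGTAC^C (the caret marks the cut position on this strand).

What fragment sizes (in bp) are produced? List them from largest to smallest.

83, 59, 27, 16 bp

KpnI sites (GGTACC) start at positions 14, 30, 89, 116.
KpnI cuts after base 5 of each site (before the last base), so after positions 18, 34, 93, 120.
Circular molecule, 4 cuts → 4 fragments:
  19–34 → 16 bp
  35–93 → 59 bp
  94–120 → 27 bp
  121–185 then 1–18 → 65 + 18 = 83 bp
Sorted largest to smallest: 83, 59, 27, 16 bp.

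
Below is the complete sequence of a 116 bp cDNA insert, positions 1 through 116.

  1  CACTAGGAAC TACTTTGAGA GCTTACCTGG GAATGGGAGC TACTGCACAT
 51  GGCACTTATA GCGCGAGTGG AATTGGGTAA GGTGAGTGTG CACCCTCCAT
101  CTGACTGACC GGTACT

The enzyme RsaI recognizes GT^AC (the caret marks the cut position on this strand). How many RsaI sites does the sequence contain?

1

GTAC occurs starting at position 112.
RsaI cuts at 1 site.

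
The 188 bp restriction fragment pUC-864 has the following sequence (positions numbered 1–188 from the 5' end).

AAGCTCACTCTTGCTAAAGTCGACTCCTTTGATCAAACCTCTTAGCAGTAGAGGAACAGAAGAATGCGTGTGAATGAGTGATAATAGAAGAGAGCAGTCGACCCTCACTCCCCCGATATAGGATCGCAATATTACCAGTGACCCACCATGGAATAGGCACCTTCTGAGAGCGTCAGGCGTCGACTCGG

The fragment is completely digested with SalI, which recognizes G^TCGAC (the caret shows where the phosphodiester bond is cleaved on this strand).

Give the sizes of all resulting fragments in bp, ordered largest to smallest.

82, 78, 19, 9 bp

SalI sites (GTCGAC) start at positions 19, 97, 179.
SalI cuts after the first base of each site, so after positions 19, 97, 179.
Linear molecule, 3 cuts → 4 fragments:
  1–19 → 19 bp
  20–97 → 78 bp
  98–179 → 82 bp
  180–188 → 9 bp
Sorted largest to smallest: 82, 78, 19, 9 bp.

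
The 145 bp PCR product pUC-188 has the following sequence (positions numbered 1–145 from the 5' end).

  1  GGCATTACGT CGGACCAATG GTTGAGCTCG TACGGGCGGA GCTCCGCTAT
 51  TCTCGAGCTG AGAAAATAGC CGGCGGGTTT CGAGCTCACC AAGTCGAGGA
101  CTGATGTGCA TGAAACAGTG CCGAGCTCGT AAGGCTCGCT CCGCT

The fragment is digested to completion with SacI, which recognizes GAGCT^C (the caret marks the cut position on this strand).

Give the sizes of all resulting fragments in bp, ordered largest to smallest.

SacI sites (GAGCTC) start at positions 24, 39, 82, 123.
SacI cuts after base 5 of each site (before the last base), so after positions 28, 43, 86, 127.
Linear molecule, 4 cuts → 5 fragments:
  1–28 → 28 bp
  29–43 → 15 bp
  44–86 → 43 bp
  87–127 → 41 bp
  128–145 → 18 bp
Sorted largest to smallest: 43, 41, 28, 18, 15 bp.

43, 41, 28, 18, 15 bp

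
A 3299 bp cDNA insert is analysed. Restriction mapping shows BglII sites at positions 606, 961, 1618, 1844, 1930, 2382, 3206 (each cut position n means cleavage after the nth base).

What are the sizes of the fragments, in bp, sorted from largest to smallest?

Linear molecule, 7 cuts → 8 fragments:
  606 − 0 = 606 bp
  961 − 606 = 355 bp
  1618 − 961 = 657 bp
  1844 − 1618 = 226 bp
  1930 − 1844 = 86 bp
  2382 − 1930 = 452 bp
  3206 − 2382 = 824 bp
  3299 − 3206 = 93 bp
Sorted largest to smallest: 824, 657, 606, 452, 355, 226, 93, 86 bp.

824, 657, 606, 452, 355, 226, 93, 86 bp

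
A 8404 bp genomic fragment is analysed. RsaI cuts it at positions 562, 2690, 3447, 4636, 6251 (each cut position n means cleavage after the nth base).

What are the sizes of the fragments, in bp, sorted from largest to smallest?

2153, 2128, 1615, 1189, 757, 562 bp

Linear molecule, 5 cuts → 6 fragments:
  562 − 0 = 562 bp
  2690 − 562 = 2128 bp
  3447 − 2690 = 757 bp
  4636 − 3447 = 1189 bp
  6251 − 4636 = 1615 bp
  8404 − 6251 = 2153 bp
Sorted largest to smallest: 2153, 2128, 1615, 1189, 757, 562 bp.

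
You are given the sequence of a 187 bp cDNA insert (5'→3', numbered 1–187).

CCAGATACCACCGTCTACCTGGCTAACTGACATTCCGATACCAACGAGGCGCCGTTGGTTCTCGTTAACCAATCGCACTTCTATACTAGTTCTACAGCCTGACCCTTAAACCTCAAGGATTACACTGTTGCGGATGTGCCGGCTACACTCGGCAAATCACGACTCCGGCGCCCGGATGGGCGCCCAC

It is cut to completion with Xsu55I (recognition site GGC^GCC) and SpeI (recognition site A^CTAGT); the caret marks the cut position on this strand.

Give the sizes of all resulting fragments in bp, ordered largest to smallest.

84, 50, 35, 12, 6 bp

Xsu55I sites (GGCGCC) start at positions 48, 167, 179.
Xsu55I cuts after base 3 of each site, so after positions 50, 169, 181.
The SpeI site (ACTAGT) starts at position 85.
SpeI cuts after the first base of each site, so after position 85.
Combined cut positions: 50, 85, 169, 181.
Linear molecule, 4 cuts → 5 fragments:
  1–50 → 50 bp
  51–85 → 35 bp
  86–169 → 84 bp
  170–181 → 12 bp
  182–187 → 6 bp
Sorted largest to smallest: 84, 50, 35, 12, 6 bp.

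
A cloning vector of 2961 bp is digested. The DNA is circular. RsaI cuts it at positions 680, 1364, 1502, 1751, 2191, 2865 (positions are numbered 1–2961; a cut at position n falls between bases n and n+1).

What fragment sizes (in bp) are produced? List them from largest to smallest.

776, 684, 674, 440, 249, 138 bp

Circular molecule, 6 cuts → 6 fragments:
  1364 − 680 = 684 bp
  1502 − 1364 = 138 bp
  1751 − 1502 = 249 bp
  2191 − 1751 = 440 bp
  2865 − 2191 = 674 bp
  wrap: 2961 − 2865 + 680 = 776 bp
Sorted largest to smallest: 776, 684, 674, 440, 249, 138 bp.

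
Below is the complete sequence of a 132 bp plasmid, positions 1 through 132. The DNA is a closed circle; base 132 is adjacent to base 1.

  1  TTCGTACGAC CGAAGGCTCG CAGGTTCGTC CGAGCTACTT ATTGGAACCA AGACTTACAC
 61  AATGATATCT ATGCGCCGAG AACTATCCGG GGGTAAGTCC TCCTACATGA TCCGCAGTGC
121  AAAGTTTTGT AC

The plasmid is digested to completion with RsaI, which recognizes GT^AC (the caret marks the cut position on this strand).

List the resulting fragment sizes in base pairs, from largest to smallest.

125, 7 bp

RsaI sites (GTAC) start at positions 4, 129.
RsaI cuts after base 2 of each site, so after positions 5, 130.
Circular molecule, 2 cuts → 2 fragments:
  6–130 → 125 bp
  131–132 then 1–5 → 2 + 5 = 7 bp
Sorted largest to smallest: 125, 7 bp.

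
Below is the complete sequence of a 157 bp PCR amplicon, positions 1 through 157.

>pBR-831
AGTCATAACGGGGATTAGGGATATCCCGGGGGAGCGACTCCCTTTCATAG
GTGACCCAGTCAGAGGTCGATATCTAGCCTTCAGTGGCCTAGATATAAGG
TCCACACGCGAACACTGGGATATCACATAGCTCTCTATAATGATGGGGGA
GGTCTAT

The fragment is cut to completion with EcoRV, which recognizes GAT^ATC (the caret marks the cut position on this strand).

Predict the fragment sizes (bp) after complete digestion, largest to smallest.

50, 49, 36, 22 bp

EcoRV sites (GATATC) start at positions 20, 69, 119.
EcoRV cuts after base 3 of each site, so after positions 22, 71, 121.
Linear molecule, 3 cuts → 4 fragments:
  1–22 → 22 bp
  23–71 → 49 bp
  72–121 → 50 bp
  122–157 → 36 bp
Sorted largest to smallest: 50, 49, 36, 22 bp.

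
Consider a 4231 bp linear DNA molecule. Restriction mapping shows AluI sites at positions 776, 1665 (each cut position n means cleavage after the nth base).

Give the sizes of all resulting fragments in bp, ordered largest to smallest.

2566, 889, 776 bp

Linear molecule, 2 cuts → 3 fragments:
  776 − 0 = 776 bp
  1665 − 776 = 889 bp
  4231 − 1665 = 2566 bp
Sorted largest to smallest: 2566, 889, 776 bp.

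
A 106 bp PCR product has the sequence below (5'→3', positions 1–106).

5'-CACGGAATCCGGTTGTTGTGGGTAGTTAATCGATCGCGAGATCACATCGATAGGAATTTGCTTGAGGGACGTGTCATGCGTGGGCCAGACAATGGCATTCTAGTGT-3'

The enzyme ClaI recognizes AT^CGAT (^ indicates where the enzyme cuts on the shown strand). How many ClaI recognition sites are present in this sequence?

ATCGAT occurs starting at positions 29, 46.
ClaI cuts at 2 sites.

2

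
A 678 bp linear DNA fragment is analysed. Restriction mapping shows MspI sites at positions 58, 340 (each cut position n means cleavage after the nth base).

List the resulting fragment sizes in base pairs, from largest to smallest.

Linear molecule, 2 cuts → 3 fragments:
  58 − 0 = 58 bp
  340 − 58 = 282 bp
  678 − 340 = 338 bp
Sorted largest to smallest: 338, 282, 58 bp.

338, 282, 58 bp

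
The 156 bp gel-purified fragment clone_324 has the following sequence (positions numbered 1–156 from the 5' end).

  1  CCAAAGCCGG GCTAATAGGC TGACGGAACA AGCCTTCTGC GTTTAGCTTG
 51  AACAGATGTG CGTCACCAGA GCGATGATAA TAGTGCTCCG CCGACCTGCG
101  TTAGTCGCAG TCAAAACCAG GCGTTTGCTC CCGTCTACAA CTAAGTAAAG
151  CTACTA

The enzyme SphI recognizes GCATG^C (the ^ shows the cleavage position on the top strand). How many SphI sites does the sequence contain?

No occurrence of GCATGC is present in the sequence.
SphI does not cut: 0 sites.

0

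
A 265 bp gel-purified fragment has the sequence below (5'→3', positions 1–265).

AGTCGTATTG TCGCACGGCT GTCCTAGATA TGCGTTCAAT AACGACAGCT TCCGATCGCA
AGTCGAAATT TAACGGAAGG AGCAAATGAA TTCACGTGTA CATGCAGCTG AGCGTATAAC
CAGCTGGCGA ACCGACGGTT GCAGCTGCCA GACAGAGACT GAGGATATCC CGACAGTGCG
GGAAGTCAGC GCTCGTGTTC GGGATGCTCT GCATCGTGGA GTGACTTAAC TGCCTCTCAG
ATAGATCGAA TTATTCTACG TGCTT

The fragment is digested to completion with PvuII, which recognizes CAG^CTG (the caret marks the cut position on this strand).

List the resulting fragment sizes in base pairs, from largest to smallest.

PvuII sites (CAGCTG) start at positions 105, 121, 142.
PvuII cuts after base 3 of each site, so after positions 107, 123, 144.
Linear molecule, 3 cuts → 4 fragments:
  1–107 → 107 bp
  108–123 → 16 bp
  124–144 → 21 bp
  145–265 → 121 bp
Sorted largest to smallest: 121, 107, 21, 16 bp.

121, 107, 21, 16 bp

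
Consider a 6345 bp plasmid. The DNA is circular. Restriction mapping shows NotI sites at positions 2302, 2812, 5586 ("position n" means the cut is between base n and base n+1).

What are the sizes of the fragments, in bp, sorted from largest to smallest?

Circular molecule, 3 cuts → 3 fragments:
  2812 − 2302 = 510 bp
  5586 − 2812 = 2774 bp
  wrap: 6345 − 5586 + 2302 = 3061 bp
Sorted largest to smallest: 3061, 2774, 510 bp.

3061, 2774, 510 bp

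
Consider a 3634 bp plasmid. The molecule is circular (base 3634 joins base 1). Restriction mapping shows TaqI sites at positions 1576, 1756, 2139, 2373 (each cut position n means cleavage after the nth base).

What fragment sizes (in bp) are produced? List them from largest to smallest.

Circular molecule, 4 cuts → 4 fragments:
  1756 − 1576 = 180 bp
  2139 − 1756 = 383 bp
  2373 − 2139 = 234 bp
  wrap: 3634 − 2373 + 1576 = 2837 bp
Sorted largest to smallest: 2837, 383, 234, 180 bp.

2837, 383, 234, 180 bp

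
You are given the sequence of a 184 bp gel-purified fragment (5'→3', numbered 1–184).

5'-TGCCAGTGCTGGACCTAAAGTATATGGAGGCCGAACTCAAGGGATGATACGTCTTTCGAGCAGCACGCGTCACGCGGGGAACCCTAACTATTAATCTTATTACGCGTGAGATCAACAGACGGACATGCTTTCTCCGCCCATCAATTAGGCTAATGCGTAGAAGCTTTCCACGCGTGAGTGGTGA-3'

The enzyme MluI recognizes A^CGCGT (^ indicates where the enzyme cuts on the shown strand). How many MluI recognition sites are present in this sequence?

3

ACGCGT occurs starting at positions 65, 102, 170.
MluI cuts at 3 sites.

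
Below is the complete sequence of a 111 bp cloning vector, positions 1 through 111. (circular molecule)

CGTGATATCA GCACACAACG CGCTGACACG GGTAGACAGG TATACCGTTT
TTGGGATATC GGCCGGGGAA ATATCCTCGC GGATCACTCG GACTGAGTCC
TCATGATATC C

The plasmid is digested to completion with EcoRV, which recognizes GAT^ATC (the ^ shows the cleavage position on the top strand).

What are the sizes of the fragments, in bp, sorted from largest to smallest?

EcoRV sites (GATATC) start at positions 4, 55, 105.
EcoRV cuts after base 3 of each site, so after positions 6, 57, 107.
Circular molecule, 3 cuts → 3 fragments:
  7–57 → 51 bp
  58–107 → 50 bp
  108–111 then 1–6 → 4 + 6 = 10 bp
Sorted largest to smallest: 51, 50, 10 bp.

51, 50, 10 bp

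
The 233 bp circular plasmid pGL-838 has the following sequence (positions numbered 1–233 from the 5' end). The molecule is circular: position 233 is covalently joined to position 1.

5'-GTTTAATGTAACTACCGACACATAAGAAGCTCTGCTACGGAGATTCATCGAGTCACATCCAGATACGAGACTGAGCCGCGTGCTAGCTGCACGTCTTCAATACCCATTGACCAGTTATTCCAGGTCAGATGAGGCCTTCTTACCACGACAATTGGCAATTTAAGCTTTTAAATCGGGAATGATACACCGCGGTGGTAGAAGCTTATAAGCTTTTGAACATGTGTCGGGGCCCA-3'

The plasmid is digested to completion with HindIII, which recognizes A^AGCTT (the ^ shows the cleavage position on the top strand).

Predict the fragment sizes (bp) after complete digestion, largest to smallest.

HindIII sites (AAGCTT) start at positions 162, 199, 207.
HindIII cuts after the first base of each site, so after positions 162, 199, 207.
Circular molecule, 3 cuts → 3 fragments:
  163–199 → 37 bp
  200–207 → 8 bp
  208–233 then 1–162 → 26 + 162 = 188 bp
Sorted largest to smallest: 188, 37, 8 bp.

188, 37, 8 bp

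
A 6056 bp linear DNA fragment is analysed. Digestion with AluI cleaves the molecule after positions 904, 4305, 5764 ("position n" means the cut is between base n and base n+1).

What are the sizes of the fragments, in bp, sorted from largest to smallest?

3401, 1459, 904, 292 bp

Linear molecule, 3 cuts → 4 fragments:
  904 − 0 = 904 bp
  4305 − 904 = 3401 bp
  5764 − 4305 = 1459 bp
  6056 − 5764 = 292 bp
Sorted largest to smallest: 3401, 1459, 904, 292 bp.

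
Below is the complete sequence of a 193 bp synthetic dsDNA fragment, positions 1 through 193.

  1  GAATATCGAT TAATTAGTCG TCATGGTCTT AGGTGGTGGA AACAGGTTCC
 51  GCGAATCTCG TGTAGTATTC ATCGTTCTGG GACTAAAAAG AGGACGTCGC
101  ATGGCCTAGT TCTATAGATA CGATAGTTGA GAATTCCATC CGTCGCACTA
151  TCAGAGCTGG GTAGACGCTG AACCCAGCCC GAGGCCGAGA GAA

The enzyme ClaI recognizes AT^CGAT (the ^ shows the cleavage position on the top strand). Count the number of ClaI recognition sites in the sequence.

1

ATCGAT occurs starting at position 5.
ClaI cuts at 1 site.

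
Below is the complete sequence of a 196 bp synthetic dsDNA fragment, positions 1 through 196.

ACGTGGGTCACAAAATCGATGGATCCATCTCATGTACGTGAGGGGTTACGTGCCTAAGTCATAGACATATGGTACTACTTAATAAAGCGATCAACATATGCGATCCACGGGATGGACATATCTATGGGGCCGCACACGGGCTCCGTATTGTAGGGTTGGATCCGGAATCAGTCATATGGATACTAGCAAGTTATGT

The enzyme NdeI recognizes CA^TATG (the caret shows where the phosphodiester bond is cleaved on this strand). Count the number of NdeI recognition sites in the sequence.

CATATG occurs starting at positions 66, 95, 173.
NdeI cuts at 3 sites.

3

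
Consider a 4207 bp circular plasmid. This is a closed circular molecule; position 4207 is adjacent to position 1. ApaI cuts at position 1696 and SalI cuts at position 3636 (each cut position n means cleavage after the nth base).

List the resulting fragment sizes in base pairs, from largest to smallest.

Combined cut positions (sorted): 1696, 3636.
Circular molecule, 2 cuts → 2 fragments:
  3636 − 1696 = 1940 bp
  wrap: 4207 − 3636 + 1696 = 2267 bp
Sorted largest to smallest: 2267, 1940 bp.

2267, 1940 bp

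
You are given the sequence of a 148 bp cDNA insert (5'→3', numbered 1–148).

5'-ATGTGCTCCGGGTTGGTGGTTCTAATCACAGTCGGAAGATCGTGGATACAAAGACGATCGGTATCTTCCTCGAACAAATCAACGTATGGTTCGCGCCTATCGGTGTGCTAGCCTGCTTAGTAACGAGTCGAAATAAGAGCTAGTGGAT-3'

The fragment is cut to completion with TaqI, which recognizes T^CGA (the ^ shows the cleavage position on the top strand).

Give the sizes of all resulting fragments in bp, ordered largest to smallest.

70, 58, 20 bp

TaqI sites (TCGA) start at positions 70, 128.
TaqI cuts after the first base of each site, so after positions 70, 128.
Linear molecule, 2 cuts → 3 fragments:
  1–70 → 70 bp
  71–128 → 58 bp
  129–148 → 20 bp
Sorted largest to smallest: 70, 58, 20 bp.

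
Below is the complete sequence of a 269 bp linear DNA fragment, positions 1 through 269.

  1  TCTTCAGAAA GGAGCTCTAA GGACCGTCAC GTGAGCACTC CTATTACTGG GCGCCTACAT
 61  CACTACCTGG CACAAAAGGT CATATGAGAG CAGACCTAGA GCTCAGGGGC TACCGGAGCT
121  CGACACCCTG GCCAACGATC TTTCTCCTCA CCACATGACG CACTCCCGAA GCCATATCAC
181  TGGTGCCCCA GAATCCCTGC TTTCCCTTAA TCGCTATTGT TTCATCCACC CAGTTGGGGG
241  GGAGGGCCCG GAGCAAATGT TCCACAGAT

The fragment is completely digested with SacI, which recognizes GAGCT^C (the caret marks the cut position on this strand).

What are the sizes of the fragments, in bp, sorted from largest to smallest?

SacI sites (GAGCTC) start at positions 12, 99, 116.
SacI cuts after base 5 of each site (before the last base), so after positions 16, 103, 120.
Linear molecule, 3 cuts → 4 fragments:
  1–16 → 16 bp
  17–103 → 87 bp
  104–120 → 17 bp
  121–269 → 149 bp
Sorted largest to smallest: 149, 87, 17, 16 bp.

149, 87, 17, 16 bp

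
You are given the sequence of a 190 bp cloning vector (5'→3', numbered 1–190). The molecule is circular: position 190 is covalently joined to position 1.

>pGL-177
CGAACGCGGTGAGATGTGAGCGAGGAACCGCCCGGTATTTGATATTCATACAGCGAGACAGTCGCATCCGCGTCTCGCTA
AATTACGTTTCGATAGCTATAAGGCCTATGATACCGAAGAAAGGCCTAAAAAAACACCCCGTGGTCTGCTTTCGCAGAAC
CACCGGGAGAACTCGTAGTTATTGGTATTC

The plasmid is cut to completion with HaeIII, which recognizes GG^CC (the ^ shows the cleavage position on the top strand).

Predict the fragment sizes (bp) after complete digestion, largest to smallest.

170, 20 bp

HaeIII sites (GGCC) start at positions 103, 123.
HaeIII cuts after base 2 of each site, so after positions 104, 124.
Circular molecule, 2 cuts → 2 fragments:
  105–124 → 20 bp
  125–190 then 1–104 → 66 + 104 = 170 bp
Sorted largest to smallest: 170, 20 bp.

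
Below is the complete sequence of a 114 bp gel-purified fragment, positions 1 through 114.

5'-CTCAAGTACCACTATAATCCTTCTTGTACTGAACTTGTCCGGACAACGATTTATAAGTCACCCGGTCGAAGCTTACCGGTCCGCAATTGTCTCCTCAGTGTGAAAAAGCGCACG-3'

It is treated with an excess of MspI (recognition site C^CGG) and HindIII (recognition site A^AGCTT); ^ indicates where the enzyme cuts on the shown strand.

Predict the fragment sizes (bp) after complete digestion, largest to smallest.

MspI sites (CCGG) start at positions 39, 62, 76.
MspI cuts after the first base of each site, so after positions 39, 62, 76.
The HindIII site (AAGCTT) starts at position 69.
HindIII cuts after the first base of each site, so after position 69.
Combined cut positions: 39, 62, 69, 76.
Linear molecule, 4 cuts → 5 fragments:
  1–39 → 39 bp
  40–62 → 23 bp
  63–69 → 7 bp
  70–76 → 7 bp
  77–114 → 38 bp
Sorted largest to smallest: 39, 38, 23, 7, 7 bp.

39, 38, 23, 7, 7 bp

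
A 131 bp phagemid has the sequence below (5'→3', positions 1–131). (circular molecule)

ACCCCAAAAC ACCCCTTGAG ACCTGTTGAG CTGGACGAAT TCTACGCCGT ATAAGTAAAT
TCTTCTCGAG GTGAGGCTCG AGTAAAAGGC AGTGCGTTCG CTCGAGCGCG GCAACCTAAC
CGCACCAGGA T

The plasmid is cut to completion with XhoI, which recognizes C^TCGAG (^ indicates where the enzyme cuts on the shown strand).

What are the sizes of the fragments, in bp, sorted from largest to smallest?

95, 24, 12 bp

XhoI sites (CTCGAG) start at positions 65, 77, 101.
XhoI cuts after the first base of each site, so after positions 65, 77, 101.
Circular molecule, 3 cuts → 3 fragments:
  66–77 → 12 bp
  78–101 → 24 bp
  102–131 then 1–65 → 30 + 65 = 95 bp
Sorted largest to smallest: 95, 24, 12 bp.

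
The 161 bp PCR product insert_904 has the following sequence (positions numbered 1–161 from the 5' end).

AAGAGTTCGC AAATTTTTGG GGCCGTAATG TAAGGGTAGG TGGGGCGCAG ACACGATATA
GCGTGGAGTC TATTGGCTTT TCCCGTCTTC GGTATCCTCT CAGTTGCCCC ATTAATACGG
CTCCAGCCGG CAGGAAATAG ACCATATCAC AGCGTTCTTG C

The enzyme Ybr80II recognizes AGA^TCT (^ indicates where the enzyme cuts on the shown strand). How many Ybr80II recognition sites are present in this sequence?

0

No occurrence of AGATCT is present in the sequence.
Ybr80II does not cut: 0 sites.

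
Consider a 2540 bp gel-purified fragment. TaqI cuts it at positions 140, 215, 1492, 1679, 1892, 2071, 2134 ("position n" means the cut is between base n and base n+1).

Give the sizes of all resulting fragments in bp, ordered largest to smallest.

1277, 406, 213, 187, 179, 140, 75, 63 bp

Linear molecule, 7 cuts → 8 fragments:
  140 − 0 = 140 bp
  215 − 140 = 75 bp
  1492 − 215 = 1277 bp
  1679 − 1492 = 187 bp
  1892 − 1679 = 213 bp
  2071 − 1892 = 179 bp
  2134 − 2071 = 63 bp
  2540 − 2134 = 406 bp
Sorted largest to smallest: 1277, 406, 213, 187, 179, 140, 75, 63 bp.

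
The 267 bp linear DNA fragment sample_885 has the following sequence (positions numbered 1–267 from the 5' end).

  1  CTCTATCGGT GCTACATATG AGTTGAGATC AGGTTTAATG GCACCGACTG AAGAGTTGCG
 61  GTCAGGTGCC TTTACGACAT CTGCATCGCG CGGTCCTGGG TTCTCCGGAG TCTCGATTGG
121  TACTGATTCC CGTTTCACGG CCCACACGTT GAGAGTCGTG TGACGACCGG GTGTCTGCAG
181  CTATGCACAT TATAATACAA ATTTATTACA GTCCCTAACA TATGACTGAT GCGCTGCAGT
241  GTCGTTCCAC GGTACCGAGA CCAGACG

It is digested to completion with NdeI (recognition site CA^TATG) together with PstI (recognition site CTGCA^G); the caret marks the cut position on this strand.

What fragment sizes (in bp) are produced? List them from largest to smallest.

NdeI sites (CATATG) start at positions 15, 219.
NdeI cuts after base 2 of each site, so after positions 16, 220.
PstI sites (CTGCAG) start at positions 175, 234.
PstI cuts after base 5 of each site (before the last base), so after positions 179, 238.
Combined cut positions: 16, 179, 220, 238.
Linear molecule, 4 cuts → 5 fragments:
  1–16 → 16 bp
  17–179 → 163 bp
  180–220 → 41 bp
  221–238 → 18 bp
  239–267 → 29 bp
Sorted largest to smallest: 163, 41, 29, 18, 16 bp.

163, 41, 29, 18, 16 bp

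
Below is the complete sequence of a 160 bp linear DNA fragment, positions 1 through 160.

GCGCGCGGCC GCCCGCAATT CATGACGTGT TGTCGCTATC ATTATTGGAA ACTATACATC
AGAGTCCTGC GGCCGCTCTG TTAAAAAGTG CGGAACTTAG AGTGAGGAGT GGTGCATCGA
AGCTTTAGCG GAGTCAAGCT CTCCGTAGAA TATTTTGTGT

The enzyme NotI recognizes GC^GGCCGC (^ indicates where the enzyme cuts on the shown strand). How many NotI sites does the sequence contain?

GCGGCCGC occurs starting at positions 5, 69.
NotI cuts at 2 sites.

2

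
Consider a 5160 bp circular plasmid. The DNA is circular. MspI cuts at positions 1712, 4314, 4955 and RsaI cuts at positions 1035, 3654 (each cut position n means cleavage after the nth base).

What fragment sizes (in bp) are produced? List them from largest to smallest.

Combined cut positions (sorted): 1035, 1712, 3654, 4314, 4955.
Circular molecule, 5 cuts → 5 fragments:
  1712 − 1035 = 677 bp
  3654 − 1712 = 1942 bp
  4314 − 3654 = 660 bp
  4955 − 4314 = 641 bp
  wrap: 5160 − 4955 + 1035 = 1240 bp
Sorted largest to smallest: 1942, 1240, 677, 660, 641 bp.

1942, 1240, 677, 660, 641 bp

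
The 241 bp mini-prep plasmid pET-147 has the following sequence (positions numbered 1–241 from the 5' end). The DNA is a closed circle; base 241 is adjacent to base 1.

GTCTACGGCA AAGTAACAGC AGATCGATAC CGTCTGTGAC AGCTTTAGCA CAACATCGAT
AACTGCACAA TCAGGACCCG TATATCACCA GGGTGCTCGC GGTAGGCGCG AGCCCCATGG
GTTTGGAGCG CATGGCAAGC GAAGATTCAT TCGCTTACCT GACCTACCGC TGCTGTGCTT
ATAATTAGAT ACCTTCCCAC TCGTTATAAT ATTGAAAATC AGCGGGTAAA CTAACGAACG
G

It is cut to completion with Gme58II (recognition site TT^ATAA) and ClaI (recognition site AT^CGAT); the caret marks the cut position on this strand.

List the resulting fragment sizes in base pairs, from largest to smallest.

Gme58II sites (TTATAA) start at positions 179, 204.
Gme58II cuts after base 2 of each site, so after positions 180, 205.
ClaI sites (ATCGAT) start at positions 23, 55.
ClaI cuts after base 2 of each site, so after positions 24, 56.
Combined cut positions: 24, 56, 180, 205.
Circular molecule, 4 cuts → 4 fragments:
  25–56 → 32 bp
  57–180 → 124 bp
  181–205 → 25 bp
  206–241 then 1–24 → 36 + 24 = 60 bp
Sorted largest to smallest: 124, 60, 32, 25 bp.

124, 60, 32, 25 bp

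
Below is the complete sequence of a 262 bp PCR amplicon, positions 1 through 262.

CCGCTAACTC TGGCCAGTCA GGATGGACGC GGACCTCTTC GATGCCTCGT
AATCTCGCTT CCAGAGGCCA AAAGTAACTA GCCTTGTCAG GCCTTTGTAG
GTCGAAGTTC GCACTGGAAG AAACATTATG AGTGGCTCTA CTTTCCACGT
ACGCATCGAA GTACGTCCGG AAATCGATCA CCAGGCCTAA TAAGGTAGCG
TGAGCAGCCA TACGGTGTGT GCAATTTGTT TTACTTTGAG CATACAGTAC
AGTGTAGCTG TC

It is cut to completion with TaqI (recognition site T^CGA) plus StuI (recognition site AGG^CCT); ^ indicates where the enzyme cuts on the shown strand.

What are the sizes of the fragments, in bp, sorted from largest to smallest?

77, 54, 52, 39, 18, 11, 11 bp

TaqI sites (TCGA) start at positions 39, 102, 156, 174.
TaqI cuts after the first base of each site, so after positions 39, 102, 156, 174.
StuI sites (AGGCCT) start at positions 89, 183.
StuI cuts after base 3 of each site, so after positions 91, 185.
Combined cut positions: 39, 91, 102, 156, 174, 185.
Linear molecule, 6 cuts → 7 fragments:
  1–39 → 39 bp
  40–91 → 52 bp
  92–102 → 11 bp
  103–156 → 54 bp
  157–174 → 18 bp
  175–185 → 11 bp
  186–262 → 77 bp
Sorted largest to smallest: 77, 54, 52, 39, 18, 11, 11 bp.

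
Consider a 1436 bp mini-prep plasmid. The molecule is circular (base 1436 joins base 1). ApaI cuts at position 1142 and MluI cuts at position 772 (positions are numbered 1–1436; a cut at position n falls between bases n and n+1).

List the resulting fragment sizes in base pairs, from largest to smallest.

Combined cut positions (sorted): 772, 1142.
Circular molecule, 2 cuts → 2 fragments:
  1142 − 772 = 370 bp
  wrap: 1436 − 1142 + 772 = 1066 bp
Sorted largest to smallest: 1066, 370 bp.

1066, 370 bp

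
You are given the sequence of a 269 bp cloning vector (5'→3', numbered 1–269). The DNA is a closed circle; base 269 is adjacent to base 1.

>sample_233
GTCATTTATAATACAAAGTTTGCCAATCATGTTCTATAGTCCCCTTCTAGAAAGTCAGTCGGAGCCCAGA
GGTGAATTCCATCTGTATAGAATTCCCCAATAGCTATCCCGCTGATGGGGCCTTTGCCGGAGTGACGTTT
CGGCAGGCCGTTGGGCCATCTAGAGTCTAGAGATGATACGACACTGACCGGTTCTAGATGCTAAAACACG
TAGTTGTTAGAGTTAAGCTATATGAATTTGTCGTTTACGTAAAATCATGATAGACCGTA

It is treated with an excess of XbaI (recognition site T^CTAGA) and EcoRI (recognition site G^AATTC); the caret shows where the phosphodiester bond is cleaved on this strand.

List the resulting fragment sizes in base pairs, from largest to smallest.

122, 69, 28, 27, 16, 7 bp

XbaI sites (TCTAGA) start at positions 46, 159, 166, 193.
XbaI cuts after the first base of each site, so after positions 46, 159, 166, 193.
EcoRI sites (GAATTC) start at positions 74, 90.
EcoRI cuts after the first base of each site, so after positions 74, 90.
Combined cut positions: 46, 74, 90, 159, 166, 193.
Circular molecule, 6 cuts → 6 fragments:
  47–74 → 28 bp
  75–90 → 16 bp
  91–159 → 69 bp
  160–166 → 7 bp
  167–193 → 27 bp
  194–269 then 1–46 → 76 + 46 = 122 bp
Sorted largest to smallest: 122, 69, 28, 27, 16, 7 bp.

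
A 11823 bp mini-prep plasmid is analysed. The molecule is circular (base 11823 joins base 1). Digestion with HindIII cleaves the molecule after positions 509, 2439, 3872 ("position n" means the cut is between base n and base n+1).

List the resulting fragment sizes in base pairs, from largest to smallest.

8460, 1930, 1433 bp

Circular molecule, 3 cuts → 3 fragments:
  2439 − 509 = 1930 bp
  3872 − 2439 = 1433 bp
  wrap: 11823 − 3872 + 509 = 8460 bp
Sorted largest to smallest: 8460, 1930, 1433 bp.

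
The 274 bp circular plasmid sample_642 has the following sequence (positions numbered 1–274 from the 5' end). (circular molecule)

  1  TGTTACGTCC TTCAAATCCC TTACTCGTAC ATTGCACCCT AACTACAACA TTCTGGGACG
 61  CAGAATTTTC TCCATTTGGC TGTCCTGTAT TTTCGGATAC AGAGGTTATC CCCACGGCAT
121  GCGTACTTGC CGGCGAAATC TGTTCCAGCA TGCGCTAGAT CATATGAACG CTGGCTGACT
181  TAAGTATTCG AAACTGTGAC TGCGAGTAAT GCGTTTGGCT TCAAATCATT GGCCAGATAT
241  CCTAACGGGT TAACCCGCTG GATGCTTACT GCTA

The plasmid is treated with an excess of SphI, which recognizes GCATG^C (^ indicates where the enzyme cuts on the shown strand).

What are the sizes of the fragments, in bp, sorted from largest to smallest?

SphI sites (GCATGC) start at positions 117, 148.
SphI cuts after base 5 of each site (before the last base), so after positions 121, 152.
Circular molecule, 2 cuts → 2 fragments:
  122–152 → 31 bp
  153–274 then 1–121 → 122 + 121 = 243 bp
Sorted largest to smallest: 243, 31 bp.

243, 31 bp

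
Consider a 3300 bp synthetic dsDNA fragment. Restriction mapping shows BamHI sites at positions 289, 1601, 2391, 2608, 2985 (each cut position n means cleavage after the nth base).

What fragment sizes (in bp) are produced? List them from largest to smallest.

Linear molecule, 5 cuts → 6 fragments:
  289 − 0 = 289 bp
  1601 − 289 = 1312 bp
  2391 − 1601 = 790 bp
  2608 − 2391 = 217 bp
  2985 − 2608 = 377 bp
  3300 − 2985 = 315 bp
Sorted largest to smallest: 1312, 790, 377, 315, 289, 217 bp.

1312, 790, 377, 315, 289, 217 bp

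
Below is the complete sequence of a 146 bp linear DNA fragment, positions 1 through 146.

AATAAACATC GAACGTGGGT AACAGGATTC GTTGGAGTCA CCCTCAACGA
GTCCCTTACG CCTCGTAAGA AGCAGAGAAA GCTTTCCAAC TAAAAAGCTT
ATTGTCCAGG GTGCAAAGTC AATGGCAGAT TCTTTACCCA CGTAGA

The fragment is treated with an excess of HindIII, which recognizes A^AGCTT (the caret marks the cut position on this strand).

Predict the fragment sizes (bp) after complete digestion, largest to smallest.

HindIII sites (AAGCTT) start at positions 79, 95.
HindIII cuts after the first base of each site, so after positions 79, 95.
Linear molecule, 2 cuts → 3 fragments:
  1–79 → 79 bp
  80–95 → 16 bp
  96–146 → 51 bp
Sorted largest to smallest: 79, 51, 16 bp.

79, 51, 16 bp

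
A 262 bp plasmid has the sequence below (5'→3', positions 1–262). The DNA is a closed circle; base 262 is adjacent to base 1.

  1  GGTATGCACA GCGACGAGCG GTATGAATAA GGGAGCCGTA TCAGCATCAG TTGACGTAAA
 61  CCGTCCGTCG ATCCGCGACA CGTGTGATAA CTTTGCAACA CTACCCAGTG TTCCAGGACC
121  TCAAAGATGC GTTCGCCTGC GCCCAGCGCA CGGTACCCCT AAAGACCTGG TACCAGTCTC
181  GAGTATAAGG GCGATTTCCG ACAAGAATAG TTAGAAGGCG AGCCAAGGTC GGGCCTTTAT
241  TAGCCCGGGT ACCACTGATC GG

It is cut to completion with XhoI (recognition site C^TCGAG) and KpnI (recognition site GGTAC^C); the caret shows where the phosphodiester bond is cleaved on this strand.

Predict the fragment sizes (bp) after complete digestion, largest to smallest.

The XhoI site (CTCGAG) starts at position 178.
XhoI cuts after the first base of each site, so after position 178.
KpnI sites (GGTACC) start at positions 152, 169, 248.
KpnI cuts after base 5 of each site (before the last base), so after positions 156, 173, 252.
Combined cut positions: 156, 173, 178, 252.
Circular molecule, 4 cuts → 4 fragments:
  157–173 → 17 bp
  174–178 → 5 bp
  179–252 → 74 bp
  253–262 then 1–156 → 10 + 156 = 166 bp
Sorted largest to smallest: 166, 74, 17, 5 bp.

166, 74, 17, 5 bp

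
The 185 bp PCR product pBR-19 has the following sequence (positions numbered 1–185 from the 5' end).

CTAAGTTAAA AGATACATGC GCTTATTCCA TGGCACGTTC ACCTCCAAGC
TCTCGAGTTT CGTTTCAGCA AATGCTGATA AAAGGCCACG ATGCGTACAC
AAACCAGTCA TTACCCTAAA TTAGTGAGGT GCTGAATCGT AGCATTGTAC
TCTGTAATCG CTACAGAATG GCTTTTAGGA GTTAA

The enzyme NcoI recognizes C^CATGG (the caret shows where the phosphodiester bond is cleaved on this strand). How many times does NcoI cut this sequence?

CCATGG occurs starting at position 28.
NcoI cuts at 1 site.

1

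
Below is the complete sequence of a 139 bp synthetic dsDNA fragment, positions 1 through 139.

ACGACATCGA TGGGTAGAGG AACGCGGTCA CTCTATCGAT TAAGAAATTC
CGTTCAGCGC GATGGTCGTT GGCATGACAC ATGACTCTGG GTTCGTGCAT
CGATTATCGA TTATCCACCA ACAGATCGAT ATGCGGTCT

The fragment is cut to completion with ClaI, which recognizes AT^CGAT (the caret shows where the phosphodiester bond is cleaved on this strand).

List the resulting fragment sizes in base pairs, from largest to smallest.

ClaI sites (ATCGAT) start at positions 6, 35, 99, 106, 125.
ClaI cuts after base 2 of each site, so after positions 7, 36, 100, 107, 126.
Linear molecule, 5 cuts → 6 fragments:
  1–7 → 7 bp
  8–36 → 29 bp
  37–100 → 64 bp
  101–107 → 7 bp
  108–126 → 19 bp
  127–139 → 13 bp
Sorted largest to smallest: 64, 29, 19, 13, 7, 7 bp.

64, 29, 19, 13, 7, 7 bp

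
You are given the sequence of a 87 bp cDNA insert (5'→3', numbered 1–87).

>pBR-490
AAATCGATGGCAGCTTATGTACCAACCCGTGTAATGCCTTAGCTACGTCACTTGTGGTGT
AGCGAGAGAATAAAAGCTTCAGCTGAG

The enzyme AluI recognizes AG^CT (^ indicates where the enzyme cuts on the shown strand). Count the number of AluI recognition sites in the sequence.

AGCT occurs starting at positions 12, 41, 75, 81.
AluI cuts at 4 sites.

4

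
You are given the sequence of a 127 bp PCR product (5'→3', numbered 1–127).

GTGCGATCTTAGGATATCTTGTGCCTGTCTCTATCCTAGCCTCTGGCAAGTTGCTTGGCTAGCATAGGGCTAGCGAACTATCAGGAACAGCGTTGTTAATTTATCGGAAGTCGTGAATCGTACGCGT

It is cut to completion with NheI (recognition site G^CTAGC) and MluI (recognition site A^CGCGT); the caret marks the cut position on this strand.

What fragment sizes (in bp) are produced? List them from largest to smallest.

58, 53, 11, 5 bp

NheI sites (GCTAGC) start at positions 58, 69.
NheI cuts after the first base of each site, so after positions 58, 69.
The MluI site (ACGCGT) starts at position 122.
MluI cuts after the first base of each site, so after position 122.
Combined cut positions: 58, 69, 122.
Linear molecule, 3 cuts → 4 fragments:
  1–58 → 58 bp
  59–69 → 11 bp
  70–122 → 53 bp
  123–127 → 5 bp
Sorted largest to smallest: 58, 53, 11, 5 bp.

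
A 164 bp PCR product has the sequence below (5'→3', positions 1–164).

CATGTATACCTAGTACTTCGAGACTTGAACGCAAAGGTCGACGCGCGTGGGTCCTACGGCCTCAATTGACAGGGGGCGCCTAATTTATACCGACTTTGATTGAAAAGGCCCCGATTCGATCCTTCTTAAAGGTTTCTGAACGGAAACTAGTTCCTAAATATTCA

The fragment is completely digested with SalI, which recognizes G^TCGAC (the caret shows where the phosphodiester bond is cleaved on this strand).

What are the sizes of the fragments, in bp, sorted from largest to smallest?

127, 37 bp

The SalI site (GTCGAC) starts at position 37.
SalI cuts after the first base of each site, so after position 37.
Linear molecule, 1 cut → 2 fragments:
  1–37 → 37 bp
  38–164 → 127 bp
Sorted largest to smallest: 127, 37 bp.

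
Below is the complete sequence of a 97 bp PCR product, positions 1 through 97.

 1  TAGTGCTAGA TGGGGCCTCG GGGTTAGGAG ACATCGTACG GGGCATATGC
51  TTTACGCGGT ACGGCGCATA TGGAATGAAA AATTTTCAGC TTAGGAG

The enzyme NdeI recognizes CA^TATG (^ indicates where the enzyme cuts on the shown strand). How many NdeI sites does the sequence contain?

2

CATATG occurs starting at positions 44, 67.
NdeI cuts at 2 sites.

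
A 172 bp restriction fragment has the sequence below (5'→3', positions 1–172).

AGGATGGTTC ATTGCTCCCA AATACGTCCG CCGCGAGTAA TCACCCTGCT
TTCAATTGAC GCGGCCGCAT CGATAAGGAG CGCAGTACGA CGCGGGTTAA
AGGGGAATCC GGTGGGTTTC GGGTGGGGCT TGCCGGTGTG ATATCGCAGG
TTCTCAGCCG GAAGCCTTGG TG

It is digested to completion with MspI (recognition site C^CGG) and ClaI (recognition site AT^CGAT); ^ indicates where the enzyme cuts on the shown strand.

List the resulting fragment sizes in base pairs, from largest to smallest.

70, 39, 25, 24, 14 bp

MspI sites (CCGG) start at positions 109, 133, 158.
MspI cuts after the first base of each site, so after positions 109, 133, 158.
The ClaI site (ATCGAT) starts at position 69.
ClaI cuts after base 2 of each site, so after position 70.
Combined cut positions: 70, 109, 133, 158.
Linear molecule, 4 cuts → 5 fragments:
  1–70 → 70 bp
  71–109 → 39 bp
  110–133 → 24 bp
  134–158 → 25 bp
  159–172 → 14 bp
Sorted largest to smallest: 70, 39, 25, 24, 14 bp.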